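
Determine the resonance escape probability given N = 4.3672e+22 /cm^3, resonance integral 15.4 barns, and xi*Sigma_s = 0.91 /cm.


p = exp(-N * I * 1e-24 / (xi*Sigma_s))
p = exp(-4.3672e+22 * 15.4 * 1e-24 / 0.91)
p = 0.47756

0.47756


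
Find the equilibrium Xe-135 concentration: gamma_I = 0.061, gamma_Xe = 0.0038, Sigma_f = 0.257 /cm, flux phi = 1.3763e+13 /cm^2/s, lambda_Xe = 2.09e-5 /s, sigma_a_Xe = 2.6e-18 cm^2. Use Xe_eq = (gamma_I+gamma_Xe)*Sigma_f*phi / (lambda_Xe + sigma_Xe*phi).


Xe_eq = (gamma_I + gamma_Xe) * Sigma_f * phi / (lambda_Xe + sigma_Xe * phi)
Numerator = (0.061 + 0.0038) * 0.257 * 1.3763e+13 = 2.292035e+11
Denominator = 2.09e-5 + 2.6e-18 * 1.3763e+13 = 5.668380e-05
Xe_eq = 2.292035e+11 / 5.668380e-05 = 4.0435e+15 /cm^3

4.0435e+15


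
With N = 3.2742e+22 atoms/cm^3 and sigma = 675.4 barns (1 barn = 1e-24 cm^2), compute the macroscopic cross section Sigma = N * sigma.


Sigma = N * sigma_barns * 1e-24
Sigma = 3.2742e+22 * 675.4 * 1e-24
Sigma = 22.114 /cm

22.114


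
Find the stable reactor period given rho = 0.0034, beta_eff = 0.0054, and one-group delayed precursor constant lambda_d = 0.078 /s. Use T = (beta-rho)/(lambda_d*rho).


T = (beta - rho) / (lambda_d * rho)
T = (0.0054 - 0.0034) / (0.078 * 0.0034)
T = 7.5415 s

7.5415


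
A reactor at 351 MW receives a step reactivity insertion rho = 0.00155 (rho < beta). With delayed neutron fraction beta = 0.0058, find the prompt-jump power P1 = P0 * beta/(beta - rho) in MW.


P1/P0 = beta / (beta - rho)
P1/P0 = 0.0058 / (0.0058 - 0.00155) = 1.364706
P1 = 351 * 1.364706 = 479.01 MW

479.01


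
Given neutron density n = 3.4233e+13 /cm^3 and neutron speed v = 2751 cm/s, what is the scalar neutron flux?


phi = n * v
phi = 3.4233e+13 * 2751
phi = 9.4175e+16 /cm^2/s

9.4175e+16


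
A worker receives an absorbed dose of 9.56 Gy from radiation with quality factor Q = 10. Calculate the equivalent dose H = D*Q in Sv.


H = D * Q
H = 9.56 * 10
H = 95.600 Sv

95.600


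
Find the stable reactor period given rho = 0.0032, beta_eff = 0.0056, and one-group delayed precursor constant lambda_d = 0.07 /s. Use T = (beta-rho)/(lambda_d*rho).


T = (beta - rho) / (lambda_d * rho)
T = (0.0056 - 0.0032) / (0.07 * 0.0032)
T = 10.714 s

10.714


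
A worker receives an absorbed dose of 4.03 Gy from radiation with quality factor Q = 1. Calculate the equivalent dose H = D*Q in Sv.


H = D * Q
H = 4.03 * 1
H = 4.0300 Sv

4.0300


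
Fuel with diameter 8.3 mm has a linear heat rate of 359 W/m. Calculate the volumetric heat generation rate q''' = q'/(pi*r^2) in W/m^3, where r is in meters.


r = D / 2 / 1000 = 8.3 / 2 / 1000 = 0.00415 m
q''' = q' / (pi * r^2)
q''' = 359 / (pi * 0.00415^2)
q''' = 6.6351e+06 W/m^3

6.6351e+06


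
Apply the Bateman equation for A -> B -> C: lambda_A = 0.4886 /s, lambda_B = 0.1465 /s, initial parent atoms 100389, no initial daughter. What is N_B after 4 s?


N_B(t) = lambda_A * N_A0 / (lambda_B - lambda_A) * [exp(-lambda_A*t) - exp(-lambda_B*t)]
exp(-0.4886*4) = 0.1416494; exp(-0.1465*4) = 0.5565490
N_B = 0.4886 * 100389 / (0.1465 - 0.4886) * (0.1416494 - 0.5565490)
N_B = 59488

59488


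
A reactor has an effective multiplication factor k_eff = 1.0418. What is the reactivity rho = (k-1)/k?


rho = (k_eff - 1) / k_eff
rho = (1.0418 - 1) / 1.0418
rho = 0.040123

0.040123


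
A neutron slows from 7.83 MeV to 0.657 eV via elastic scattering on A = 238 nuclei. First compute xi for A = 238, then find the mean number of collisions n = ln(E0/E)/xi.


xi = 1 + (A-1)^2/(2A)*ln((A-1)/(A+1)) = 0.008379872 (for A = 238)
n = ln(E0/E) / xi
n = ln(7.83e6 / 0.657) / 0.008379872
n = ln(1.191781e+07) / 0.008379872 = 1944.4

1944.4


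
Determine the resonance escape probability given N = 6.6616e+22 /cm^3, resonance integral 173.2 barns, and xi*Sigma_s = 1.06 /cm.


p = exp(-N * I * 1e-24 / (xi*Sigma_s))
p = exp(-6.6616e+22 * 173.2 * 1e-24 / 1.06)
p = 1.8741e-05

1.8741e-05


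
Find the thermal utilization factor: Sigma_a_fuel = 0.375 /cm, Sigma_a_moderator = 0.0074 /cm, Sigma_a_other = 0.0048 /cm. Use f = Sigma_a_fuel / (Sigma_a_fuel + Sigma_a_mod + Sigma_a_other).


f = Sigma_a_fuel / (Sigma_a_fuel + Sigma_a_mod + Sigma_a_other)
f = 0.375 / (0.375 + 0.0074 + 0.0048)
f = 0.96849

0.96849


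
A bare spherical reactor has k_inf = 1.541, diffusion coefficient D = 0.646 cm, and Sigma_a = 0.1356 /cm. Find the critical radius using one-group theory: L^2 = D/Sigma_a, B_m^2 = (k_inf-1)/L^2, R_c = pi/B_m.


L^2 = D / Sigma_a = 0.646 / 0.1356 = 4.764012 cm^2
B_m^2 = (k_inf - 1) / L^2 = (1.541 - 1) / 4.764012 = 0.1135597 /cm^2
For a bare sphere: B_g = pi/R, so R_c = pi / sqrt(B_m^2)
R_c = pi / sqrt(0.1135597) = 9.3226 cm

9.3226


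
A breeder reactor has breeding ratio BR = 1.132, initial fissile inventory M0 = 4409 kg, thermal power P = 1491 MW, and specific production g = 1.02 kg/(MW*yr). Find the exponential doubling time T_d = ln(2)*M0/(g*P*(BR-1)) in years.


Breeding gain G = BR - 1 = 1.132 - 1 = 0.132
Fissile production rate = g * P * G = 1.02 * 1491 * 0.132 = 200.74824 kg/yr
T_d = ln(2) * M0 / (g * P * G)
T_d = ln(2) * 4409 / 200.74824 = 15.223 yr

15.223


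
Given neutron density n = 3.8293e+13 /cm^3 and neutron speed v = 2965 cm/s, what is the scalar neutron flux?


phi = n * v
phi = 3.8293e+13 * 2965
phi = 1.1354e+17 /cm^2/s

1.1354e+17


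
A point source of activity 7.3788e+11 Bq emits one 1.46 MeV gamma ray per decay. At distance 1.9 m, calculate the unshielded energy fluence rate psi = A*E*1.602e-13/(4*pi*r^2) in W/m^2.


psi = A * E * 1.602e-13 / (4*pi*r^2)
psi = 7.3788e+11 * 1.46 * 1.602e-13 / (4*pi*1.9^2)
psi = 0.0038044 W/m^2

0.0038044


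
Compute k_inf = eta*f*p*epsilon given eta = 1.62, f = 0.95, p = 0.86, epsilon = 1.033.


k_inf = eta * f * p * epsilon
k_inf = 1.62 * 0.95 * 0.86 * 1.033
k_inf = 1.3672

1.3672


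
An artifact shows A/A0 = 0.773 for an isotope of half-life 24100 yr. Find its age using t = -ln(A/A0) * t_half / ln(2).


lambda = ln(2) / t_half = ln(2) / 24100 = 2.876129e-05 /yr
t = -ln(A/A0) / lambda
t = -ln(0.773) / 2.876129e-05
t = 8952.2 yr

8952.2


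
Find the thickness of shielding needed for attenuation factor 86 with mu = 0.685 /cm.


x = ln(factor) / mu
x = ln(86) / 0.685
x = 6.5027 cm

6.5027


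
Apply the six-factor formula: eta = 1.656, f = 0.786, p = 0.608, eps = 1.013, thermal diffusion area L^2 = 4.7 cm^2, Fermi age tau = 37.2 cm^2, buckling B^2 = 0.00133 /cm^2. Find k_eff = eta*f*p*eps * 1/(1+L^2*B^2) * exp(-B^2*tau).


k_inf = eta*f*p*eps = 1.656*0.786*0.608*1.013 = 0.8016705
P_TNL = 1/(1 + L^2*B^2) = 1/(1 + 4.7*0.00133) = 0.9937878
P_FNL = exp(-B^2*tau) = exp(-0.00133*37.2) = 0.9517280
k_eff = k_inf * P_TNL * P_FNL = 0.8016705 * 0.9937878 * 0.9517280
k_eff = 0.75823

0.75823


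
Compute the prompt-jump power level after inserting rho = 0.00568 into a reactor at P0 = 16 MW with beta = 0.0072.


P1/P0 = beta / (beta - rho)
P1/P0 = 0.0072 / (0.0072 - 0.00568) = 4.736842
P1 = 16 * 4.736842 = 75.789 MW

75.789


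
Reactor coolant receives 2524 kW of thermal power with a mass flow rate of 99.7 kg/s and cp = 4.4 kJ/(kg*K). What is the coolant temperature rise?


dT = Q / (m_dot * cp)
dT = 2524 / (99.7 * 4.4)
dT = 5.7536 C

5.7536


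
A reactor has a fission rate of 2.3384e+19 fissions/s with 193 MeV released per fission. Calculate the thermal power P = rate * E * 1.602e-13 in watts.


P = fission_rate * E_MeV * 1.602e-13
P = 2.3384e+19 * 193 * 1.602e-13
P = 7.2300e+08 W

7.2300e+08


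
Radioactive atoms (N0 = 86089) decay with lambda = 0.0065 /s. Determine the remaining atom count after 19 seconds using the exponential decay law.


N = N0 * exp(-lambda * t)
N = 86089 * exp(-0.0065 * 19)
N = 76087

76087


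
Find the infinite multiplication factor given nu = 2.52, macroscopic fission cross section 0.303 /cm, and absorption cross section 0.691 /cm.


k_inf = nu * Sigma_f / Sigma_a
k_inf = 2.52 * 0.303 / 0.691
k_inf = 1.1050

1.1050


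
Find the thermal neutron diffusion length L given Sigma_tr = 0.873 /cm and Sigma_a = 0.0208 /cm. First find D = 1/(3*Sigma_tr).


D = 1 / (3 * Sigma_tr) = 1 / (3 * 0.873) = 0.3818251 cm
L = sqrt(D / Sigma_a)
L = sqrt(0.3818251 / 0.0208)
L = 4.2845 cm

4.2845


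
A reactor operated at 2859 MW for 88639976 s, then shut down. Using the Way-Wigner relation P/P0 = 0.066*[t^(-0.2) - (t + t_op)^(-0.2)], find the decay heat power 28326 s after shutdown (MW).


P/P0 = 0.066 * [t^(-0.2) - (t + t_op)^(-0.2)]
P/P0 = 0.066 * [28326^(-0.2) - (28326 + 88639976)^(-0.2)]
P/P0 = 0.066 * [0.1286954 - 0.02573039] = 0.006795691
P = 2859 * 0.006795691 = 19.429 MW

19.429


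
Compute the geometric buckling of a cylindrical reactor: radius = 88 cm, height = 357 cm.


B^2 = (2.405/R)^2 + (pi/H)^2
B^2 = (2.405/88)^2 + (pi/357)^2
B^2 = 8.2434e-04 /cm^2

8.2434e-04


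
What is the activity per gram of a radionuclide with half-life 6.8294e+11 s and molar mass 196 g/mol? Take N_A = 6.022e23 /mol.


lambda = ln(2) / t_half = ln(2) / 6.8294e+11 = 1.014946e-12 /s
SA = lambda * N_A / M
SA = 1.014946e-12 * 6.022e23 / 196
SA = 3.1184e+09 Bq/g

3.1184e+09


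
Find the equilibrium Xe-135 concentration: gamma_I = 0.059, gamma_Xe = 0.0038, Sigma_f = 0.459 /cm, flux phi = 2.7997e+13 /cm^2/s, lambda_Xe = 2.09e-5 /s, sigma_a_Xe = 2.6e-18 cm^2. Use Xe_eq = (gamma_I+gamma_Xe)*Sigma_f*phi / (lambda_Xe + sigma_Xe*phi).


Xe_eq = (gamma_I + gamma_Xe) * Sigma_f * phi / (lambda_Xe + sigma_Xe * phi)
Numerator = (0.059 + 0.0038) * 0.459 * 2.7997e+13 = 8.070191e+11
Denominator = 2.09e-5 + 2.6e-18 * 2.7997e+13 = 9.369220e-05
Xe_eq = 8.070191e+11 / 9.369220e-05 = 8.6135e+15 /cm^3

8.6135e+15


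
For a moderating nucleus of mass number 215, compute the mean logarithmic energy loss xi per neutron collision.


xi = 1 + (A-1)^2/(2A) * ln((A-1)/(A+1))
xi = 1 + (215-1)^2/(2*215) * ln((215-1)/(215 +1))
xi = 0.0092735

0.0092735


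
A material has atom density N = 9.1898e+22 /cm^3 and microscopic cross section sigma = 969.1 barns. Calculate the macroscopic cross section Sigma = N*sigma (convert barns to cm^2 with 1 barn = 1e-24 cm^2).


Sigma = N * sigma_barns * 1e-24
Sigma = 9.1898e+22 * 969.1 * 1e-24
Sigma = 89.058 /cm

89.058


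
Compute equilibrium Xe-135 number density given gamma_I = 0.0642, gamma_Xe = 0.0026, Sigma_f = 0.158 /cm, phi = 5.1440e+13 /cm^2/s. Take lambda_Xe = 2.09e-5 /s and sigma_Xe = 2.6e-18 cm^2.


Xe_eq = (gamma_I + gamma_Xe) * Sigma_f * phi / (lambda_Xe + sigma_Xe * phi)
Numerator = (0.0642 + 0.0026) * 0.158 * 5.1440e+13 = 5.429183e+11
Denominator = 2.09e-5 + 2.6e-18 * 5.1440e+13 = 1.546440e-04
Xe_eq = 5.429183e+11 / 1.546440e-04 = 3.5108e+15 /cm^3

3.5108e+15


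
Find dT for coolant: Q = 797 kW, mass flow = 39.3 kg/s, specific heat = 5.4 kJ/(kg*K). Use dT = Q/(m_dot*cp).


dT = Q / (m_dot * cp)
dT = 797 / (39.3 * 5.4)
dT = 3.7555 C

3.7555


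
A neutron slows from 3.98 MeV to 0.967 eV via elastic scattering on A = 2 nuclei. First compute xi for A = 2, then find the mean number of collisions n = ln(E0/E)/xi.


xi = 1 + (A-1)^2/(2A)*ln((A-1)/(A+1)) = 0.7253469 (for A = 2)
n = ln(E0/E) / xi
n = ln(3.98e6 / 0.967) / 0.7253469
n = ln(4.115822e+06) / 0.7253469 = 20.997

20.997


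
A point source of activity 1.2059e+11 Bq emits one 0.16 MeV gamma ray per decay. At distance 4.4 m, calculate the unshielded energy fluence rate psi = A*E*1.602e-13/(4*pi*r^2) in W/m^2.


psi = A * E * 1.602e-13 / (4*pi*r^2)
psi = 1.2059e+11 * 0.16 * 1.602e-13 / (4*pi*4.4^2)
psi = 1.2705e-05 W/m^2

1.2705e-05


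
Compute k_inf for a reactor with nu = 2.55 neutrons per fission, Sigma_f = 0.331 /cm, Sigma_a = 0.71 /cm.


k_inf = nu * Sigma_f / Sigma_a
k_inf = 2.55 * 0.331 / 0.71
k_inf = 1.1888

1.1888


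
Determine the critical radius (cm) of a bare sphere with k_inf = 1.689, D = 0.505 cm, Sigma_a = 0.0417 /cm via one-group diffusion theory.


L^2 = D / Sigma_a = 0.505 / 0.0417 = 12.11031 cm^2
B_m^2 = (k_inf - 1) / L^2 = (1.689 - 1) / 12.11031 = 0.05689367 /cm^2
For a bare sphere: B_g = pi/R, so R_c = pi / sqrt(B_m^2)
R_c = pi / sqrt(0.05689367) = 13.171 cm

13.171


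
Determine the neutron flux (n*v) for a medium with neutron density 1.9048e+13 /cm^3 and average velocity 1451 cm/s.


phi = n * v
phi = 1.9048e+13 * 1451
phi = 2.7639e+16 /cm^2/s

2.7639e+16


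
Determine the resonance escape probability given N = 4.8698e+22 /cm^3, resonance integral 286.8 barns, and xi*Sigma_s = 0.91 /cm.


p = exp(-N * I * 1e-24 / (xi*Sigma_s))
p = exp(-4.8698e+22 * 286.8 * 1e-24 / 0.91)
p = 2.1602e-07

2.1602e-07


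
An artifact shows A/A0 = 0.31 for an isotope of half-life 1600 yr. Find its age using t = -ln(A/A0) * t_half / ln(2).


lambda = ln(2) / t_half = ln(2) / 1600 = 4.332170e-04 /yr
t = -ln(A/A0) / lambda
t = -ln(0.31) / 4.332170e-04
t = 2703.5 yr

2703.5


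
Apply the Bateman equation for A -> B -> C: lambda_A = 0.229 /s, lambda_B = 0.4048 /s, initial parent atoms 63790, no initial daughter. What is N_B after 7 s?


N_B(t) = lambda_A * N_A0 / (lambda_B - lambda_A) * [exp(-lambda_A*t) - exp(-lambda_B*t)]
exp(-0.229*7) = 0.2012917; exp(-0.4048*7) = 0.05880079
N_B = 0.229 * 63790 / (0.4048 - 0.229) * (0.2012917 - 0.05880079)
N_B = 11840

11840


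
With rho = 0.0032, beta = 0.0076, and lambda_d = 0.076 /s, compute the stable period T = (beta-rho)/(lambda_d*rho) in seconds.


T = (beta - rho) / (lambda_d * rho)
T = (0.0076 - 0.0032) / (0.076 * 0.0032)
T = 18.092 s

18.092


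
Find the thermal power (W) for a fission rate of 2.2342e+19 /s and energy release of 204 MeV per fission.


P = fission_rate * E_MeV * 1.602e-13
P = 2.2342e+19 * 204 * 1.602e-13
P = 7.3015e+08 W

7.3015e+08


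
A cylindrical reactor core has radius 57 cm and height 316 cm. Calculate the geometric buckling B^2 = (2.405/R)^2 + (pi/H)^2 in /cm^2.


B^2 = (2.405/R)^2 + (pi/H)^2
B^2 = (2.405/57)^2 + (pi/316)^2
B^2 = 0.0018791 /cm^2

0.0018791


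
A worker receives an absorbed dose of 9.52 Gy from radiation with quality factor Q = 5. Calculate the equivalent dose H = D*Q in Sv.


H = D * Q
H = 9.52 * 5
H = 47.600 Sv

47.600


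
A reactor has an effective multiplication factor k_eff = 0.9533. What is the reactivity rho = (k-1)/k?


rho = (k_eff - 1) / k_eff
rho = (0.9533 - 1) / 0.9533
rho = -0.048988

-0.048988


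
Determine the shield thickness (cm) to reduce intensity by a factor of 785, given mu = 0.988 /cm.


x = ln(factor) / mu
x = ln(785) / 0.988
x = 6.7466 cm

6.7466


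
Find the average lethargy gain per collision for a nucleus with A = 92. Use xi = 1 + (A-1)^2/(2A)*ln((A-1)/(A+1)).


xi = 1 + (A-1)^2/(2A) * ln((A-1)/(A+1))
xi = 1 + (92-1)^2/(2*92) * ln((92-1)/(92 +1))
xi = 0.021582

0.021582


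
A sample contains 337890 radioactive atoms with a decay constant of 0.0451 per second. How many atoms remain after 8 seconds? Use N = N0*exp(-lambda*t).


N = N0 * exp(-lambda * t)
N = 337890 * exp(-0.0451 * 8)
N = 235549

235549


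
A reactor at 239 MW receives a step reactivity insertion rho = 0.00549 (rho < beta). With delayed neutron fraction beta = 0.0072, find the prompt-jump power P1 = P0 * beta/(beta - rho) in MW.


P1/P0 = beta / (beta - rho)
P1/P0 = 0.0072 / (0.0072 - 0.00549) = 4.210526
P1 = 239 * 4.210526 = 1006.3 MW

1006.3


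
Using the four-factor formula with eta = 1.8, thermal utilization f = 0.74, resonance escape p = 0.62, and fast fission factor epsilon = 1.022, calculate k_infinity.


k_inf = eta * f * p * epsilon
k_inf = 1.8 * 0.74 * 0.62 * 1.022
k_inf = 0.84401

0.84401


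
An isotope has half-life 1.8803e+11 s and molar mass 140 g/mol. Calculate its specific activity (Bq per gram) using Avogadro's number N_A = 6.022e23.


lambda = ln(2) / t_half = ln(2) / 1.8803e+11 = 3.686365e-12 /s
SA = lambda * N_A / M
SA = 3.686365e-12 * 6.022e23 / 140
SA = 1.5857e+10 Bq/g

1.5857e+10


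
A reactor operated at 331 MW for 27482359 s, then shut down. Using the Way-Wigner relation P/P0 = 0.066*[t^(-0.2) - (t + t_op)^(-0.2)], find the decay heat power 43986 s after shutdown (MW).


P/P0 = 0.066 * [t^(-0.2) - (t + t_op)^(-0.2)]
P/P0 = 0.066 * [43986^(-0.2) - (43986 + 27482359)^(-0.2)]
P/P0 = 0.066 * [0.1178520 - 0.03251249] = 0.005632408
P = 331 * 0.005632408 = 1.8643 MW

1.8643


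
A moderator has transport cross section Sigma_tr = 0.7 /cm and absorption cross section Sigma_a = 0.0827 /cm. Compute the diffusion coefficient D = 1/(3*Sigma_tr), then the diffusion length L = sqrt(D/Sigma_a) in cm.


D = 1 / (3 * Sigma_tr) = 1 / (3 * 0.7) = 0.4761905 cm
L = sqrt(D / Sigma_a)
L = sqrt(0.4761905 / 0.0827)
L = 2.3996 cm

2.3996


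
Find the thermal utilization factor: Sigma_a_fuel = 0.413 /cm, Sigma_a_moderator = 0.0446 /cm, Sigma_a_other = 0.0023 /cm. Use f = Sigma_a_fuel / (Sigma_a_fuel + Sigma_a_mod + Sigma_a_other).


f = Sigma_a_fuel / (Sigma_a_fuel + Sigma_a_mod + Sigma_a_other)
f = 0.413 / (0.413 + 0.0446 + 0.0023)
f = 0.89802

0.89802


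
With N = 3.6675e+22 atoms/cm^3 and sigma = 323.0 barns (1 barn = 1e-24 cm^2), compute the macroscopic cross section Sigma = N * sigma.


Sigma = N * sigma_barns * 1e-24
Sigma = 3.6675e+22 * 323.0 * 1e-24
Sigma = 11.846 /cm

11.846


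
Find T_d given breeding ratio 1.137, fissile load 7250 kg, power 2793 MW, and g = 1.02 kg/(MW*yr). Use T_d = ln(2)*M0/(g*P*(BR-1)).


Breeding gain G = BR - 1 = 1.137 - 1 = 0.137
Fissile production rate = g * P * G = 1.02 * 2793 * 0.137 = 390.29382 kg/yr
T_d = ln(2) * M0 / (g * P * G)
T_d = ln(2) * 7250 / 390.29382 = 12.876 yr

12.876


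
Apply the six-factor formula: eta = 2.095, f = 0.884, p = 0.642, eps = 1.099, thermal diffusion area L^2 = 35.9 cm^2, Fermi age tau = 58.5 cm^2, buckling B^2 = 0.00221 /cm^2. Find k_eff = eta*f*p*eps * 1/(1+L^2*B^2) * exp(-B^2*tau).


k_inf = eta*f*p*eps = 2.095*0.884*0.642*1.099 = 1.306679
P_TNL = 1/(1 + L^2*B^2) = 1/(1 + 35.9*0.00221) = 0.9264930
P_FNL = exp(-B^2*tau) = exp(-0.00221*58.5) = 0.8787235
k_eff = k_inf * P_TNL * P_FNL = 1.306679 * 0.9264930 * 0.8787235
k_eff = 1.0638

1.0638


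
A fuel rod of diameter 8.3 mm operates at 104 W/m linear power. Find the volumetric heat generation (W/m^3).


r = D / 2 / 1000 = 8.3 / 2 / 1000 = 0.00415 m
q''' = q' / (pi * r^2)
q''' = 104 / (pi * 0.00415^2)
q''' = 1.9221e+06 W/m^3

1.9221e+06


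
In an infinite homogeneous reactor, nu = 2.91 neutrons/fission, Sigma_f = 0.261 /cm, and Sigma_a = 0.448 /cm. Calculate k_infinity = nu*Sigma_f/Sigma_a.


k_inf = nu * Sigma_f / Sigma_a
k_inf = 2.91 * 0.261 / 0.448
k_inf = 1.6953

1.6953


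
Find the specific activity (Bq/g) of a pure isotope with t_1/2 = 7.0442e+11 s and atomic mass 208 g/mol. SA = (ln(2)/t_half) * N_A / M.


lambda = ln(2) / t_half = ln(2) / 7.0442e+11 = 9.839970e-13 /s
SA = lambda * N_A / M
SA = 9.839970e-13 * 6.022e23 / 208
SA = 2.8489e+09 Bq/g

2.8489e+09


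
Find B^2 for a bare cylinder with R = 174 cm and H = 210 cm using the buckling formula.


B^2 = (2.405/R)^2 + (pi/H)^2
B^2 = (2.405/174)^2 + (pi/210)^2
B^2 = 4.1484e-04 /cm^2

4.1484e-04


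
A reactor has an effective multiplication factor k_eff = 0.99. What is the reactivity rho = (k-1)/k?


rho = (k_eff - 1) / k_eff
rho = (0.99 - 1) / 0.99
rho = -0.010101

-0.010101


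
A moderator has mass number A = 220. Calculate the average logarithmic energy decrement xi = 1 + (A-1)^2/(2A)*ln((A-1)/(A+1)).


xi = 1 + (A-1)^2/(2A) * ln((A-1)/(A+1))
xi = 1 + (220-1)^2/(2*220) * ln((220-1)/(220 +1))
xi = 0.0090634

0.0090634


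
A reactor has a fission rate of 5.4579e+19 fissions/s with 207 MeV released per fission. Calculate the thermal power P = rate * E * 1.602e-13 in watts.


P = fission_rate * E_MeV * 1.602e-13
P = 5.4579e+19 * 207 * 1.602e-13
P = 1.8099e+09 W

1.8099e+09


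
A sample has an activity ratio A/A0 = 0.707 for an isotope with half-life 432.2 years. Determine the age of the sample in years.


lambda = ln(2) / t_half = ln(2) / 432.2 = 0.001603765 /yr
t = -ln(A/A0) / lambda
t = -ln(0.707) / 0.001603765
t = 216.19 yr

216.19


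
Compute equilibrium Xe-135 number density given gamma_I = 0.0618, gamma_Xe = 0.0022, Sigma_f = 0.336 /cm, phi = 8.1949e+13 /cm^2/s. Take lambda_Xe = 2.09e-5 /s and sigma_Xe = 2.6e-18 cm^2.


Xe_eq = (gamma_I + gamma_Xe) * Sigma_f * phi / (lambda_Xe + sigma_Xe * phi)
Numerator = (0.0618 + 0.0022) * 0.336 * 8.1949e+13 = 1.762231e+12
Denominator = 2.09e-5 + 2.6e-18 * 8.1949e+13 = 2.339674e-04
Xe_eq = 1.762231e+12 / 2.339674e-04 = 7.5320e+15 /cm^3

7.5320e+15


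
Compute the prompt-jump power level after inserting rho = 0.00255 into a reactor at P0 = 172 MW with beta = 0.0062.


P1/P0 = beta / (beta - rho)
P1/P0 = 0.0062 / (0.0062 - 0.00255) = 1.698630
P1 = 172 * 1.698630 = 292.16 MW

292.16


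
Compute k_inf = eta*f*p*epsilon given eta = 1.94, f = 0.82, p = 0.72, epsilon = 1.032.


k_inf = eta * f * p * epsilon
k_inf = 1.94 * 0.82 * 0.72 * 1.032
k_inf = 1.1820

1.1820


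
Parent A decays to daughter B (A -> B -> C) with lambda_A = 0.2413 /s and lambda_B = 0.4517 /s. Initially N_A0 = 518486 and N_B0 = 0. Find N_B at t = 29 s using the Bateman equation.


N_B(t) = lambda_A * N_A0 / (lambda_B - lambda_A) * [exp(-lambda_A*t) - exp(-lambda_B*t)]
exp(-0.2413*29) = 9.139817e-04; exp(-0.4517*29) = 2.046663e-06
N_B = 0.2413 * 518486 / (0.4517 - 0.2413) * (9.139817e-04 - 2.046663e-06)
N_B = 542.27

542.27


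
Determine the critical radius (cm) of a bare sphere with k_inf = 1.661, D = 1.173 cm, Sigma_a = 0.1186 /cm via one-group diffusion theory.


L^2 = D / Sigma_a = 1.173 / 0.1186 = 9.890388 cm^2
B_m^2 = (k_inf - 1) / L^2 = (1.661 - 1) / 9.890388 = 0.06683257 /cm^2
For a bare sphere: B_g = pi/R, so R_c = pi / sqrt(B_m^2)
R_c = pi / sqrt(0.06683257) = 12.152 cm

12.152


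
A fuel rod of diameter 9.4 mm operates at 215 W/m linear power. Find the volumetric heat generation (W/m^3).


r = D / 2 / 1000 = 9.4 / 2 / 1000 = 0.0047 m
q''' = q' / (pi * r^2)
q''' = 215 / (pi * 0.0047^2)
q''' = 3.0981e+06 W/m^3

3.0981e+06


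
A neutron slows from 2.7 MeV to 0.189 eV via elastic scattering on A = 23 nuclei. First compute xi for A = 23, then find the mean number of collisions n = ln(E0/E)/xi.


xi = 1 + (A-1)^2/(2A)*ln((A-1)/(A+1)) = 0.08448899 (for A = 23)
n = ln(E0/E) / xi
n = ln(2.7e6 / 0.189) / 0.08448899
n = ln(1.428571e+07) / 0.08448899 = 194.99

194.99


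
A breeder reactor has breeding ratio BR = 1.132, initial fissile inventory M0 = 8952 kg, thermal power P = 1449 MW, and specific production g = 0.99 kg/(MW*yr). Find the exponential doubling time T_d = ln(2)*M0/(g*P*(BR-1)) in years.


Breeding gain G = BR - 1 = 1.132 - 1 = 0.132
Fissile production rate = g * P * G = 0.99 * 1449 * 0.132 = 189.35532 kg/yr
T_d = ln(2) * M0 / (g * P * G)
T_d = ln(2) * 8952 / 189.35532 = 32.769 yr

32.769


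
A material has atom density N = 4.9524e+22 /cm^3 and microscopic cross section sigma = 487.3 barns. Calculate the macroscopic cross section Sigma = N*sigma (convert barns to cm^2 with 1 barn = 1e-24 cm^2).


Sigma = N * sigma_barns * 1e-24
Sigma = 4.9524e+22 * 487.3 * 1e-24
Sigma = 24.133 /cm

24.133


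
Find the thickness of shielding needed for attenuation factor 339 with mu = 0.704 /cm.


x = ln(factor) / mu
x = ln(339) / 0.704
x = 8.2756 cm

8.2756


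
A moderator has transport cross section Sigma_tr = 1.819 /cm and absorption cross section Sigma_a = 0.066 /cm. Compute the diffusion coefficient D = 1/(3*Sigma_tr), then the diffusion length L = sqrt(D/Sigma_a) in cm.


D = 1 / (3 * Sigma_tr) = 1 / (3 * 1.819) = 0.1832509 cm
L = sqrt(D / Sigma_a)
L = sqrt(0.1832509 / 0.066)
L = 1.6663 cm

1.6663


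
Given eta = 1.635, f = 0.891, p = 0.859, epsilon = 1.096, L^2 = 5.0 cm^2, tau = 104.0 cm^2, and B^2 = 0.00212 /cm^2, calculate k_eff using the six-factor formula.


k_inf = eta*f*p*eps = 1.635*0.891*0.859*1.096 = 1.371511
P_TNL = 1/(1 + L^2*B^2) = 1/(1 + 5.0*0.00212) = 0.9895112
P_FNL = exp(-B^2*tau) = exp(-0.00212*104.0) = 0.8021337
k_eff = k_inf * P_TNL * P_FNL = 1.371511 * 0.9895112 * 0.8021337
k_eff = 1.0886

1.0886


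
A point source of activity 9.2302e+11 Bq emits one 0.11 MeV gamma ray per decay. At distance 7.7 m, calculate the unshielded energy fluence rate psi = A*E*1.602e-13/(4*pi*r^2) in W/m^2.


psi = A * E * 1.602e-13 / (4*pi*r^2)
psi = 9.2302e+11 * 0.11 * 1.602e-13 / (4*pi*7.7^2)
psi = 2.1831e-05 W/m^2

2.1831e-05


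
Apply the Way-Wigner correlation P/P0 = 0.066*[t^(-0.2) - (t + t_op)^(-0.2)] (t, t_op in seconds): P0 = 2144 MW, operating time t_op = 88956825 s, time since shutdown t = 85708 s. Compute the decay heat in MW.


P/P0 = 0.066 * [t^(-0.2) - (t + t_op)^(-0.2)]
P/P0 = 0.066 * [85708^(-0.2) - (85708 + 88956825)^(-0.2)]
P/P0 = 0.066 * [0.1031325 - 0.02570872] = 0.005109969
P = 2144 * 0.005109969 = 10.956 MW

10.956


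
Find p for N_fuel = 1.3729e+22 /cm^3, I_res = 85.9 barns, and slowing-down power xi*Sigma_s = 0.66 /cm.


p = exp(-N * I * 1e-24 / (xi*Sigma_s))
p = exp(-1.3729e+22 * 85.9 * 1e-24 / 0.66)
p = 0.16749

0.16749


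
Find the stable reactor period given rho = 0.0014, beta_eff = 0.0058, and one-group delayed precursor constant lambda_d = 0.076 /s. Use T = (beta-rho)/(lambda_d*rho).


T = (beta - rho) / (lambda_d * rho)
T = (0.0058 - 0.0014) / (0.076 * 0.0014)
T = 41.353 s

41.353


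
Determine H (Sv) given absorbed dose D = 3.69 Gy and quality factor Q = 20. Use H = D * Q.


H = D * Q
H = 3.69 * 20
H = 73.800 Sv

73.800


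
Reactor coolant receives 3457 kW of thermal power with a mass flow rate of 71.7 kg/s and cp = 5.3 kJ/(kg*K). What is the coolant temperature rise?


dT = Q / (m_dot * cp)
dT = 3457 / (71.7 * 5.3)
dT = 9.0971 C

9.0971


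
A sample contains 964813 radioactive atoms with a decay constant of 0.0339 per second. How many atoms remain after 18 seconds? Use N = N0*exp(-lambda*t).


N = N0 * exp(-lambda * t)
N = 964813 * exp(-0.0339 * 18)
N = 524127

524127


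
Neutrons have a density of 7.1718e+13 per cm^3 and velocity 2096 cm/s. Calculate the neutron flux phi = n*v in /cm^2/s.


phi = n * v
phi = 7.1718e+13 * 2096
phi = 1.5032e+17 /cm^2/s

1.5032e+17


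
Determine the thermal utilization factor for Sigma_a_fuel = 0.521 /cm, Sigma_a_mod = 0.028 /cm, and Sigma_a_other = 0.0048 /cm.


f = Sigma_a_fuel / (Sigma_a_fuel + Sigma_a_mod + Sigma_a_other)
f = 0.521 / (0.521 + 0.028 + 0.0048)
f = 0.94077

0.94077


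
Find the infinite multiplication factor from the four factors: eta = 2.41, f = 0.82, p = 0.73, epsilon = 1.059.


k_inf = eta * f * p * epsilon
k_inf = 2.41 * 0.82 * 0.73 * 1.059
k_inf = 1.5277

1.5277


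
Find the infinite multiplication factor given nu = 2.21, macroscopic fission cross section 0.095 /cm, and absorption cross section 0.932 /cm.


k_inf = nu * Sigma_f / Sigma_a
k_inf = 2.21 * 0.095 / 0.932
k_inf = 0.22527

0.22527


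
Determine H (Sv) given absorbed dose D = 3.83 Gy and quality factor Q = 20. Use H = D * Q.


H = D * Q
H = 3.83 * 20
H = 76.600 Sv

76.600


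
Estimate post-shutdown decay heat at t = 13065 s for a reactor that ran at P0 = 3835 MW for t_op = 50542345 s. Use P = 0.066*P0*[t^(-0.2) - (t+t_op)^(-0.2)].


P/P0 = 0.066 * [t^(-0.2) - (t + t_op)^(-0.2)]
P/P0 = 0.066 * [13065^(-0.2) - (13065 + 50542345)^(-0.2)]
P/P0 = 0.066 * [0.1502374 - 0.02879032] = 0.008015507
P = 3835 * 0.008015507 = 30.739 MW

30.739


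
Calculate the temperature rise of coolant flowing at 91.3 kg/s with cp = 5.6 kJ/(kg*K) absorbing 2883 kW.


dT = Q / (m_dot * cp)
dT = 2883 / (91.3 * 5.6)
dT = 5.6388 C

5.6388


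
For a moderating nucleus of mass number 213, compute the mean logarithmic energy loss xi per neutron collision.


xi = 1 + (A-1)^2/(2A) * ln((A-1)/(A+1))
xi = 1 + (213-1)^2/(2*213) * ln((213-1)/(213 +1))
xi = 0.0093604

0.0093604


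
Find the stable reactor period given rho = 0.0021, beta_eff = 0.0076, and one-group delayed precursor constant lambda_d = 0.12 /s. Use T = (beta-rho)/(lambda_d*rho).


T = (beta - rho) / (lambda_d * rho)
T = (0.0076 - 0.0021) / (0.12 * 0.0021)
T = 21.825 s

21.825


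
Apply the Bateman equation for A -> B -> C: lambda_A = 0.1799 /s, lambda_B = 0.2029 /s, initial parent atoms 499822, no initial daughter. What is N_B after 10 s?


N_B(t) = lambda_A * N_A0 / (lambda_B - lambda_A) * [exp(-lambda_A*t) - exp(-lambda_B*t)]
exp(-0.1799*10) = 0.1654643; exp(-0.2029*10) = 0.1314669
N_B = 0.1799 * 499822 / (0.2029 - 0.1799) * (0.1654643 - 0.1314669)
N_B = 132912

132912


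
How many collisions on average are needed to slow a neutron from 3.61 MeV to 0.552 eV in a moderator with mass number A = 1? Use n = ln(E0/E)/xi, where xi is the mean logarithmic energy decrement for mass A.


xi = 1 + (A-1)^2/(2A)*ln((A-1)/(A+1)) = 1 (for A = 1)
n = ln(E0/E) / xi
n = ln(3.61e6 / 0.552) / 1
n = ln(6.539855e+06) / 1 = 15.693

15.693


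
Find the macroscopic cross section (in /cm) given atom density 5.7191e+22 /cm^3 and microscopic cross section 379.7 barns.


Sigma = N * sigma_barns * 1e-24
Sigma = 5.7191e+22 * 379.7 * 1e-24
Sigma = 21.715 /cm

21.715


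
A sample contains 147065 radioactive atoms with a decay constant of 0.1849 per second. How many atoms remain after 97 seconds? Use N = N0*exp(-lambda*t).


N = N0 * exp(-lambda * t)
N = 147065 * exp(-0.1849 * 97)
N = 0.0023895

0.0023895


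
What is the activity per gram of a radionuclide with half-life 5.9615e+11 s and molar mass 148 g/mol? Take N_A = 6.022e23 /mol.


lambda = ln(2) / t_half = ln(2) / 5.9615e+11 = 1.162706e-12 /s
SA = lambda * N_A / M
SA = 1.162706e-12 * 6.022e23 / 148
SA = 4.7310e+09 Bq/g

4.7310e+09


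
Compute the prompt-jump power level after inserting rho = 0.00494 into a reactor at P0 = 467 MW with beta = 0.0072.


P1/P0 = beta / (beta - rho)
P1/P0 = 0.0072 / (0.0072 - 0.00494) = 3.185841
P1 = 467 * 3.185841 = 1487.8 MW

1487.8


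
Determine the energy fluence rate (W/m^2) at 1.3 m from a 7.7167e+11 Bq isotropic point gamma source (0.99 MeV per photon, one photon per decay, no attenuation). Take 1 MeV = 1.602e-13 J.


psi = A * E * 1.602e-13 / (4*pi*r^2)
psi = 7.7167e+11 * 0.99 * 1.602e-13 / (4*pi*1.3^2)
psi = 0.0057628 W/m^2

0.0057628


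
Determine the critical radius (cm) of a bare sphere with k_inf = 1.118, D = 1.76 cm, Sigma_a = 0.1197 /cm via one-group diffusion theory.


L^2 = D / Sigma_a = 1.76 / 0.1197 = 14.70343 cm^2
B_m^2 = (k_inf - 1) / L^2 = (1.118 - 1) / 14.70343 = 0.008025338 /cm^2
For a bare sphere: B_g = pi/R, so R_c = pi / sqrt(B_m^2)
R_c = pi / sqrt(0.008025338) = 35.069 cm

35.069


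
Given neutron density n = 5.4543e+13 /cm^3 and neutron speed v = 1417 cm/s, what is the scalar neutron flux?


phi = n * v
phi = 5.4543e+13 * 1417
phi = 7.7287e+16 /cm^2/s

7.7287e+16


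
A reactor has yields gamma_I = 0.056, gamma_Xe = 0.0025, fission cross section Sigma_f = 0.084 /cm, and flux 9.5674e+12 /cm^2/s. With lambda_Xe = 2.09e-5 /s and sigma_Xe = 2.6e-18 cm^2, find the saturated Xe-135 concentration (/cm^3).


Xe_eq = (gamma_I + gamma_Xe) * Sigma_f * phi / (lambda_Xe + sigma_Xe * phi)
Numerator = (0.056 + 0.0025) * 0.084 * 9.5674e+12 = 4.701420e+10
Denominator = 2.09e-5 + 2.6e-18 * 9.5674e+12 = 4.577524e-05
Xe_eq = 4.701420e+10 / 4.577524e-05 = 1.0271e+15 /cm^3

1.0271e+15


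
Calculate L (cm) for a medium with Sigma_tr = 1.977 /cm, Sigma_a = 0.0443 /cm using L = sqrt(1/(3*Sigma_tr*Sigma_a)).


D = 1 / (3 * Sigma_tr) = 1 / (3 * 1.977) = 0.1686056 cm
L = sqrt(D / Sigma_a)
L = sqrt(0.1686056 / 0.0443)
L = 1.9509 cm

1.9509


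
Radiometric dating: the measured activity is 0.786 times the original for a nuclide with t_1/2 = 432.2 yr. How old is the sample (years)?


lambda = ln(2) / t_half = ln(2) / 432.2 = 0.001603765 /yr
t = -ln(A/A0) / lambda
t = -ln(0.786) / 0.001603765
t = 150.15 yr

150.15


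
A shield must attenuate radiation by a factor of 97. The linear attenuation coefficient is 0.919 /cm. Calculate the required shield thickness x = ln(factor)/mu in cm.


x = ln(factor) / mu
x = ln(97) / 0.919
x = 4.9779 cm

4.9779


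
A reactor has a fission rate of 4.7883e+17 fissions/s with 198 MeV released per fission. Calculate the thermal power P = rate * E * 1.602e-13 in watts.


P = fission_rate * E_MeV * 1.602e-13
P = 4.7883e+17 * 198 * 1.602e-13
P = 1.5188e+07 W

1.5188e+07


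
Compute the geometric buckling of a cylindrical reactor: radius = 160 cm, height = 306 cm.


B^2 = (2.405/R)^2 + (pi/H)^2
B^2 = (2.405/160)^2 + (pi/306)^2
B^2 = 3.3134e-04 /cm^2

3.3134e-04


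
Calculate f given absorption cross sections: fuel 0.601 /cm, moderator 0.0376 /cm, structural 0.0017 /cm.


f = Sigma_a_fuel / (Sigma_a_fuel + Sigma_a_mod + Sigma_a_other)
f = 0.601 / (0.601 + 0.0376 + 0.0017)
f = 0.93862

0.93862


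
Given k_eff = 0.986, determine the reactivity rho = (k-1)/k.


rho = (k_eff - 1) / k_eff
rho = (0.986 - 1) / 0.986
rho = -0.014199

-0.014199


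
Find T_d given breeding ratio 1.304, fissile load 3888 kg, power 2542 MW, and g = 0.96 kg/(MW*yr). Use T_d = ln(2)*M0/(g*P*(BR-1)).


Breeding gain G = BR - 1 = 1.304 - 1 = 0.304
Fissile production rate = g * P * G = 0.96 * 2542 * 0.304 = 741.85728 kg/yr
T_d = ln(2) * M0 / (g * P * G)
T_d = ln(2) * 3888 / 741.85728 = 3.6327 yr

3.6327


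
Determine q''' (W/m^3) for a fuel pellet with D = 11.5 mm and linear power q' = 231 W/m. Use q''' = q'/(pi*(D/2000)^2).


r = D / 2 / 1000 = 11.5 / 2 / 1000 = 0.00575 m
q''' = q' / (pi * r^2)
q''' = 231 / (pi * 0.00575^2)
q''' = 2.2240e+06 W/m^3

2.2240e+06


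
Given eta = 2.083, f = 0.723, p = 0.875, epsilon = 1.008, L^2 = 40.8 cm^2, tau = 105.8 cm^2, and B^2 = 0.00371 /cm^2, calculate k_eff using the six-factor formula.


k_inf = eta*f*p*eps = 2.083*0.723*0.875*1.008 = 1.328300
P_TNL = 1/(1 + L^2*B^2) = 1/(1 + 40.8*0.00371) = 0.8685320
P_FNL = exp(-B^2*tau) = exp(-0.00371*105.8) = 0.6753542
k_eff = k_inf * P_TNL * P_FNL = 1.328300 * 0.8685320 * 0.6753542
k_eff = 0.77914

0.77914


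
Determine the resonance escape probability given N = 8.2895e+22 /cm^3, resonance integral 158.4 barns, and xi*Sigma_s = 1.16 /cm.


p = exp(-N * I * 1e-24 / (xi*Sigma_s))
p = exp(-8.2895e+22 * 158.4 * 1e-24 / 1.16)
p = 1.2135e-05

1.2135e-05


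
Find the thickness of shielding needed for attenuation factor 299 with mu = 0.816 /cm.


x = ln(factor) / mu
x = ln(299) / 0.816
x = 6.9858 cm

6.9858


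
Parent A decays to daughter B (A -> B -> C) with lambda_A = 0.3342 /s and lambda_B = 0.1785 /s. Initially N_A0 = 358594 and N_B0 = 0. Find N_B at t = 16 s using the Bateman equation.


N_B(t) = lambda_A * N_A0 / (lambda_B - lambda_A) * [exp(-lambda_A*t) - exp(-lambda_B*t)]
exp(-0.3342*16) = 0.004761464; exp(-0.1785*16) = 0.05749829
N_B = 0.3342 * 358594 / (0.1785 - 0.3342) * (0.004761464 - 0.05749829)
N_B = 40591

40591


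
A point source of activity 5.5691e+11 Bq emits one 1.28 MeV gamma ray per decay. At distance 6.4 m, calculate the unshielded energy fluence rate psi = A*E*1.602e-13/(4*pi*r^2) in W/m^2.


psi = A * E * 1.602e-13 / (4*pi*r^2)
psi = 5.5691e+11 * 1.28 * 1.602e-13 / (4*pi*6.4^2)
psi = 2.2186e-04 W/m^2

2.2186e-04


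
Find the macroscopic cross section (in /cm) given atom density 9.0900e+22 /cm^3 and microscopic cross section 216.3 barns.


Sigma = N * sigma_barns * 1e-24
Sigma = 9.0900e+22 * 216.3 * 1e-24
Sigma = 19.662 /cm

19.662


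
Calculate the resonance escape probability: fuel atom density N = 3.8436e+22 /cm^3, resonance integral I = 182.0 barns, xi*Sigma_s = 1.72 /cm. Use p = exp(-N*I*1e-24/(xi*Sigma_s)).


p = exp(-N * I * 1e-24 / (xi*Sigma_s))
p = exp(-3.8436e+22 * 182.0 * 1e-24 / 1.72)
p = 0.017128

0.017128


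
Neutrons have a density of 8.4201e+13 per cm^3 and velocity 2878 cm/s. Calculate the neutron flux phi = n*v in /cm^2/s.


phi = n * v
phi = 8.4201e+13 * 2878
phi = 2.4233e+17 /cm^2/s

2.4233e+17


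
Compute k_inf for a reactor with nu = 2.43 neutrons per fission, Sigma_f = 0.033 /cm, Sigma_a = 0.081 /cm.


k_inf = nu * Sigma_f / Sigma_a
k_inf = 2.43 * 0.033 / 0.081
k_inf = 0.99000

0.99000


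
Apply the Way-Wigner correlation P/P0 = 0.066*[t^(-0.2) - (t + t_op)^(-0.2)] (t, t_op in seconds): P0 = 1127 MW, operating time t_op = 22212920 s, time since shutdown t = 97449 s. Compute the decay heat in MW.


P/P0 = 0.066 * [t^(-0.2) - (t + t_op)^(-0.2)]
P/P0 = 0.066 * [97449^(-0.2) - (97449 + 22212920)^(-0.2)]
P/P0 = 0.066 * [0.1005182 - 0.03390772] = 0.004396292
P = 1127 * 0.004396292 = 4.9546 MW

4.9546


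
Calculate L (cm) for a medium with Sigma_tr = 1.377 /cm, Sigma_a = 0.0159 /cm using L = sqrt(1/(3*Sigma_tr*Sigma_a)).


D = 1 / (3 * Sigma_tr) = 1 / (3 * 1.377) = 0.2420721 cm
L = sqrt(D / Sigma_a)
L = sqrt(0.2420721 / 0.0159)
L = 3.9019 cm

3.9019


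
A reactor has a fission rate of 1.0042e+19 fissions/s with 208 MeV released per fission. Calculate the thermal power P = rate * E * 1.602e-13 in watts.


P = fission_rate * E_MeV * 1.602e-13
P = 1.0042e+19 * 208 * 1.602e-13
P = 3.3462e+08 W

3.3462e+08


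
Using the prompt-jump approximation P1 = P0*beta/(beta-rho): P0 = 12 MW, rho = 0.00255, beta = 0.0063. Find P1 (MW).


P1/P0 = beta / (beta - rho)
P1/P0 = 0.0063 / (0.0063 - 0.00255) = 1.680000
P1 = 12 * 1.680000 = 20.160 MW

20.160


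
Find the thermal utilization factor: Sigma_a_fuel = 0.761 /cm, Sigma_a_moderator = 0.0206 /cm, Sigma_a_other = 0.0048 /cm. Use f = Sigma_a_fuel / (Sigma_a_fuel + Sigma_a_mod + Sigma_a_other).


f = Sigma_a_fuel / (Sigma_a_fuel + Sigma_a_mod + Sigma_a_other)
f = 0.761 / (0.761 + 0.0206 + 0.0048)
f = 0.96770

0.96770


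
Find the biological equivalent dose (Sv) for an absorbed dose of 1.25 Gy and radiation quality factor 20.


H = D * Q
H = 1.25 * 20
H = 25.000 Sv

25.000


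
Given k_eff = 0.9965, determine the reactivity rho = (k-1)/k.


rho = (k_eff - 1) / k_eff
rho = (0.9965 - 1) / 0.9965
rho = -0.0035123

-0.0035123


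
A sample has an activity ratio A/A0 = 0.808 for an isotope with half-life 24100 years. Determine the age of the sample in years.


lambda = ln(2) / t_half = ln(2) / 24100 = 2.876129e-05 /yr
t = -ln(A/A0) / lambda
t = -ln(0.808) / 2.876129e-05
t = 7412.5 yr

7412.5


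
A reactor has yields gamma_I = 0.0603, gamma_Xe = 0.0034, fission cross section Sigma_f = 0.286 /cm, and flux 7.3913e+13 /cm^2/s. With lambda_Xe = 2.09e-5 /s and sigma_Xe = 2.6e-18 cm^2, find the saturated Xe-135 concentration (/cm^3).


Xe_eq = (gamma_I + gamma_Xe) * Sigma_f * phi / (lambda_Xe + sigma_Xe * phi)
Numerator = (0.0603 + 0.0034) * 0.286 * 7.3913e+13 = 1.346562e+12
Denominator = 2.09e-5 + 2.6e-18 * 7.3913e+13 = 2.130738e-04
Xe_eq = 1.346562e+12 / 2.130738e-04 = 6.3197e+15 /cm^3

6.3197e+15


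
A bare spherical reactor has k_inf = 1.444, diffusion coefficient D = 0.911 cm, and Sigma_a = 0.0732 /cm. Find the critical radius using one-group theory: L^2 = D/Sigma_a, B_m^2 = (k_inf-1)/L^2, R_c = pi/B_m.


L^2 = D / Sigma_a = 0.911 / 0.0732 = 12.44536 cm^2
B_m^2 = (k_inf - 1) / L^2 = (1.444 - 1) / 12.44536 = 0.03567595 /cm^2
For a bare sphere: B_g = pi/R, so R_c = pi / sqrt(B_m^2)
R_c = pi / sqrt(0.03567595) = 16.633 cm

16.633


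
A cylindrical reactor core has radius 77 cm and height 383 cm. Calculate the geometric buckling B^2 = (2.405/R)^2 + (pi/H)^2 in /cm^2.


B^2 = (2.405/R)^2 + (pi/H)^2
B^2 = (2.405/77)^2 + (pi/383)^2
B^2 = 0.0010428 /cm^2

0.0010428


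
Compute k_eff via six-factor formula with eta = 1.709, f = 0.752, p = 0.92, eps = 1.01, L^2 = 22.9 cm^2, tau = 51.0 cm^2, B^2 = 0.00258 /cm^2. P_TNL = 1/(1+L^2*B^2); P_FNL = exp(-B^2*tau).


k_inf = eta*f*p*eps = 1.709*0.752*0.92*1.01 = 1.194178
P_TNL = 1/(1 + L^2*B^2) = 1/(1 + 22.9*0.00258) = 0.9442140
P_FNL = exp(-B^2*tau) = exp(-0.00258*51.0) = 0.8767091
k_eff = k_inf * P_TNL * P_FNL = 1.194178 * 0.9442140 * 0.8767091
k_eff = 0.98854

0.98854
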